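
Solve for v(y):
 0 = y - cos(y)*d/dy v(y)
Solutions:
 v(y) = C1 + Integral(y/cos(y), y)


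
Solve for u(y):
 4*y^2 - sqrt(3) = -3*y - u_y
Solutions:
 u(y) = C1 - 4*y^3/3 - 3*y^2/2 + sqrt(3)*y


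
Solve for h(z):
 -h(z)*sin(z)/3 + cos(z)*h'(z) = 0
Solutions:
 h(z) = C1/cos(z)^(1/3)


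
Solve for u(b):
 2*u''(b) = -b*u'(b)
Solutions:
 u(b) = C1 + C2*erf(b/2)


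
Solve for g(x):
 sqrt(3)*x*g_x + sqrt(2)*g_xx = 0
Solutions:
 g(x) = C1 + C2*erf(6^(1/4)*x/2)


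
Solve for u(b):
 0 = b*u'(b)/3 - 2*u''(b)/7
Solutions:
 u(b) = C1 + C2*erfi(sqrt(21)*b/6)


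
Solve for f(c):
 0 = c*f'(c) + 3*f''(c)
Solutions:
 f(c) = C1 + C2*erf(sqrt(6)*c/6)


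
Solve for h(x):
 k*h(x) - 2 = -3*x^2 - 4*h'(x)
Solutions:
 h(x) = C1*exp(-k*x/4) - 3*x^2/k + 2/k + 24*x/k^2 - 96/k^3


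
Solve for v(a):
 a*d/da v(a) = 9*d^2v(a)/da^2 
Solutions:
 v(a) = C1 + C2*erfi(sqrt(2)*a/6)


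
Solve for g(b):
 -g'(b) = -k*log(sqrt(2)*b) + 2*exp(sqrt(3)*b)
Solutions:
 g(b) = C1 + b*k*log(b) + b*k*(-1 + log(2)/2) - 2*sqrt(3)*exp(sqrt(3)*b)/3


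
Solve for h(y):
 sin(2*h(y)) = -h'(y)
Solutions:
 h(y) = pi - acos((-C1 - exp(4*y))/(C1 - exp(4*y)))/2
 h(y) = acos((-C1 - exp(4*y))/(C1 - exp(4*y)))/2


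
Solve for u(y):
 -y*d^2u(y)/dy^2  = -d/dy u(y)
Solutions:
 u(y) = C1 + C2*y^2


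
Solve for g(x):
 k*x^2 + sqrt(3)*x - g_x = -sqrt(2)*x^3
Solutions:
 g(x) = C1 + k*x^3/3 + sqrt(2)*x^4/4 + sqrt(3)*x^2/2


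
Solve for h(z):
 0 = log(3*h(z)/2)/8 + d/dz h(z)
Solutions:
 -8*Integral(1/(-log(_y) - log(3) + log(2)), (_y, h(z))) = C1 - z


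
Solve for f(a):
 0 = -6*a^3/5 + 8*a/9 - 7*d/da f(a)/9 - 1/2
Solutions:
 f(a) = C1 - 27*a^4/70 + 4*a^2/7 - 9*a/14


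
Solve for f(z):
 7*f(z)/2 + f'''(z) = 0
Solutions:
 f(z) = C3*exp(-2^(2/3)*7^(1/3)*z/2) + (C1*sin(2^(2/3)*sqrt(3)*7^(1/3)*z/4) + C2*cos(2^(2/3)*sqrt(3)*7^(1/3)*z/4))*exp(2^(2/3)*7^(1/3)*z/4)


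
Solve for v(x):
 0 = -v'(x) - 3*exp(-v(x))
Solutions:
 v(x) = log(C1 - 3*x)


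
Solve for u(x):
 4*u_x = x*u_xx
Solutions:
 u(x) = C1 + C2*x^5


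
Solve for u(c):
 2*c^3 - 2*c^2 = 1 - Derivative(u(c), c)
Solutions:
 u(c) = C1 - c^4/2 + 2*c^3/3 + c


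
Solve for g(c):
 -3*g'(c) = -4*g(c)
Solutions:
 g(c) = C1*exp(4*c/3)


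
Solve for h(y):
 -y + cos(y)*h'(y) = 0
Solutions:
 h(y) = C1 + Integral(y/cos(y), y)


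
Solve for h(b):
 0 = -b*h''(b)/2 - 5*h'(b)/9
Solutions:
 h(b) = C1 + C2/b^(1/9)


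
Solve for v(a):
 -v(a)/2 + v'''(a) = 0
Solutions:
 v(a) = C3*exp(2^(2/3)*a/2) + (C1*sin(2^(2/3)*sqrt(3)*a/4) + C2*cos(2^(2/3)*sqrt(3)*a/4))*exp(-2^(2/3)*a/4)


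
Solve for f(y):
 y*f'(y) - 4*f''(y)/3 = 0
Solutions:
 f(y) = C1 + C2*erfi(sqrt(6)*y/4)


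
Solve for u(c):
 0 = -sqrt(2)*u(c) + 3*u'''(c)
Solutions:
 u(c) = C3*exp(2^(1/6)*3^(2/3)*c/3) + (C1*sin(6^(1/6)*c/2) + C2*cos(6^(1/6)*c/2))*exp(-2^(1/6)*3^(2/3)*c/6)


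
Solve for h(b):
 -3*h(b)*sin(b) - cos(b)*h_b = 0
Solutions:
 h(b) = C1*cos(b)^3


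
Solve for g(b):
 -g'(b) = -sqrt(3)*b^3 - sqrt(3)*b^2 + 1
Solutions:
 g(b) = C1 + sqrt(3)*b^4/4 + sqrt(3)*b^3/3 - b


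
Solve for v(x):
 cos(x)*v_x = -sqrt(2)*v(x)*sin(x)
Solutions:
 v(x) = C1*cos(x)^(sqrt(2))


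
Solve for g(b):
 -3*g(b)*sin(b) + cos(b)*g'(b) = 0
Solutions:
 g(b) = C1/cos(b)^3


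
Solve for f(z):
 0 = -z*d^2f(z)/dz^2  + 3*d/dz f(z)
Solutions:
 f(z) = C1 + C2*z^4


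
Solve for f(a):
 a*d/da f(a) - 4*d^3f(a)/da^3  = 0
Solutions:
 f(a) = C1 + Integral(C2*airyai(2^(1/3)*a/2) + C3*airybi(2^(1/3)*a/2), a)


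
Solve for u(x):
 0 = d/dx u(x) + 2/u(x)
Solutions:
 u(x) = -sqrt(C1 - 4*x)
 u(x) = sqrt(C1 - 4*x)


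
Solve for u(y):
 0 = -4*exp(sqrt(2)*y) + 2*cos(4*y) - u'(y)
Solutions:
 u(y) = C1 - 2*sqrt(2)*exp(sqrt(2)*y) + sin(4*y)/2


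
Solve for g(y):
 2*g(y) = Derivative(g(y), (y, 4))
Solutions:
 g(y) = C1*exp(-2^(1/4)*y) + C2*exp(2^(1/4)*y) + C3*sin(2^(1/4)*y) + C4*cos(2^(1/4)*y)


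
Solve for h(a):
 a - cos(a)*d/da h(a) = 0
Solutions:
 h(a) = C1 + Integral(a/cos(a), a)


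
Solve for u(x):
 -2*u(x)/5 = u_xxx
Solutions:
 u(x) = C3*exp(-2^(1/3)*5^(2/3)*x/5) + (C1*sin(2^(1/3)*sqrt(3)*5^(2/3)*x/10) + C2*cos(2^(1/3)*sqrt(3)*5^(2/3)*x/10))*exp(2^(1/3)*5^(2/3)*x/10)


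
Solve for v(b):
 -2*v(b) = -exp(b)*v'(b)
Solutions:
 v(b) = C1*exp(-2*exp(-b))


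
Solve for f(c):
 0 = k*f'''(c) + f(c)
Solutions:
 f(c) = C1*exp(c*(-1/k)^(1/3)) + C2*exp(c*(-1/k)^(1/3)*(-1 + sqrt(3)*I)/2) + C3*exp(-c*(-1/k)^(1/3)*(1 + sqrt(3)*I)/2)


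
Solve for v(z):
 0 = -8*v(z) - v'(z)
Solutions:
 v(z) = C1*exp(-8*z)


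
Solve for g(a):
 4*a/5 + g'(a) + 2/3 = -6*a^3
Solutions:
 g(a) = C1 - 3*a^4/2 - 2*a^2/5 - 2*a/3


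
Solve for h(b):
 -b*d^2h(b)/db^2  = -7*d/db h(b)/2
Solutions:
 h(b) = C1 + C2*b^(9/2)


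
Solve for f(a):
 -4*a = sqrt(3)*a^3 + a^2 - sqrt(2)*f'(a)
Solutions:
 f(a) = C1 + sqrt(6)*a^4/8 + sqrt(2)*a^3/6 + sqrt(2)*a^2


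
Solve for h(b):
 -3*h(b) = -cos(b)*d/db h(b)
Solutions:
 h(b) = C1*(sin(b) + 1)^(3/2)/(sin(b) - 1)^(3/2)


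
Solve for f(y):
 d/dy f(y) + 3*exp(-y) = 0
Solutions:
 f(y) = C1 + 3*exp(-y)


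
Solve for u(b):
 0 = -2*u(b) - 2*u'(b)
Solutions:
 u(b) = C1*exp(-b)


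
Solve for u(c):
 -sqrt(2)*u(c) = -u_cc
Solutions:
 u(c) = C1*exp(-2^(1/4)*c) + C2*exp(2^(1/4)*c)


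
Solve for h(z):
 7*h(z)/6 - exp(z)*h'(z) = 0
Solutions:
 h(z) = C1*exp(-7*exp(-z)/6)


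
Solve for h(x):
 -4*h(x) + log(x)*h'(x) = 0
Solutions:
 h(x) = C1*exp(4*li(x))


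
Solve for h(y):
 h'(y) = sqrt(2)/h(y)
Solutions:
 h(y) = -sqrt(C1 + 2*sqrt(2)*y)
 h(y) = sqrt(C1 + 2*sqrt(2)*y)


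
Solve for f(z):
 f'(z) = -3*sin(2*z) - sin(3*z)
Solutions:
 f(z) = C1 + 3*cos(2*z)/2 + cos(3*z)/3


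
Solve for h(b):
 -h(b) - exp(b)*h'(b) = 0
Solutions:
 h(b) = C1*exp(exp(-b))


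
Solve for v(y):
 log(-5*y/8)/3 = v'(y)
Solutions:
 v(y) = C1 + y*log(-y)/3 + y*(-log(2) - 1/3 + log(5)/3)


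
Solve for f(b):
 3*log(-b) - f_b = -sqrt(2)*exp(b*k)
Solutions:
 f(b) = C1 + 3*b*log(-b) - 3*b + Piecewise((sqrt(2)*exp(b*k)/k, Ne(k, 0)), (sqrt(2)*b, True))


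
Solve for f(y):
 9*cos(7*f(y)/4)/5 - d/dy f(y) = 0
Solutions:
 -9*y/5 - 2*log(sin(7*f(y)/4) - 1)/7 + 2*log(sin(7*f(y)/4) + 1)/7 = C1


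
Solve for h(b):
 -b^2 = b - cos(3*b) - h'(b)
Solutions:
 h(b) = C1 + b^3/3 + b^2/2 - sin(3*b)/3


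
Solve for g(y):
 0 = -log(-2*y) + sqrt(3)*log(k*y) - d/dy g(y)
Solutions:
 g(y) = C1 + y*(sqrt(3)*log(-k) - sqrt(3) - log(2) + 1) - y*(1 - sqrt(3))*log(-y)


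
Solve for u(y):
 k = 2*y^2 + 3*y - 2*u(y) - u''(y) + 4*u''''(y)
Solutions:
 u(y) = C1*exp(-sqrt(2)*y*sqrt(1 + sqrt(33))/4) + C2*exp(sqrt(2)*y*sqrt(1 + sqrt(33))/4) + C3*sin(sqrt(2)*y*sqrt(-1 + sqrt(33))/4) + C4*cos(sqrt(2)*y*sqrt(-1 + sqrt(33))/4) - k/2 + y^2 + 3*y/2 - 1


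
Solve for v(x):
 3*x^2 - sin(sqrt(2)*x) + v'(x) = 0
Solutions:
 v(x) = C1 - x^3 - sqrt(2)*cos(sqrt(2)*x)/2


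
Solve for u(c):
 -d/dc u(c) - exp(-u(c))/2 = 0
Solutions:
 u(c) = log(C1 - c/2)


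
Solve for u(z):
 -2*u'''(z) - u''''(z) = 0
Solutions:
 u(z) = C1 + C2*z + C3*z^2 + C4*exp(-2*z)


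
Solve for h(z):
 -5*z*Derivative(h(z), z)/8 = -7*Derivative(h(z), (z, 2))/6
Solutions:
 h(z) = C1 + C2*erfi(sqrt(210)*z/28)


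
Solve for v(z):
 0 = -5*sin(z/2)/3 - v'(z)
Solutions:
 v(z) = C1 + 10*cos(z/2)/3


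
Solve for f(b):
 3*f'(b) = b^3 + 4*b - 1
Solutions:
 f(b) = C1 + b^4/12 + 2*b^2/3 - b/3


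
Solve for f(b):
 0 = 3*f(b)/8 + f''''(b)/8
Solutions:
 f(b) = (C1*sin(sqrt(2)*3^(1/4)*b/2) + C2*cos(sqrt(2)*3^(1/4)*b/2))*exp(-sqrt(2)*3^(1/4)*b/2) + (C3*sin(sqrt(2)*3^(1/4)*b/2) + C4*cos(sqrt(2)*3^(1/4)*b/2))*exp(sqrt(2)*3^(1/4)*b/2)


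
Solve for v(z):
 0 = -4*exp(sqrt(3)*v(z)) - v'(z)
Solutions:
 v(z) = sqrt(3)*(2*log(1/(C1 + 4*z)) - log(3))/6


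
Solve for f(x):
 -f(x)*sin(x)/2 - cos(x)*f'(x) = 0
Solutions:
 f(x) = C1*sqrt(cos(x))


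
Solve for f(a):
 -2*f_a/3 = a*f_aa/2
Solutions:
 f(a) = C1 + C2/a^(1/3)


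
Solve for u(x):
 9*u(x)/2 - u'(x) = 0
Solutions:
 u(x) = C1*exp(9*x/2)


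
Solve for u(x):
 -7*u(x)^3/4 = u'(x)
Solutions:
 u(x) = -sqrt(2)*sqrt(-1/(C1 - 7*x))
 u(x) = sqrt(2)*sqrt(-1/(C1 - 7*x))


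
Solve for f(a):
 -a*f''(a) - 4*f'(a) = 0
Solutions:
 f(a) = C1 + C2/a^3


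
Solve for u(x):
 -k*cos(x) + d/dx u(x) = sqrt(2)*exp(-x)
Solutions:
 u(x) = C1 + k*sin(x) - sqrt(2)*exp(-x)


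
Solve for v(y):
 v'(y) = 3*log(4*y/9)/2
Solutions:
 v(y) = C1 + 3*y*log(y)/2 - 3*y*log(3) - 3*y/2 + 3*y*log(2)


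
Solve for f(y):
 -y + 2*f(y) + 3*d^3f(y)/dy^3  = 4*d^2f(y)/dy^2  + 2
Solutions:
 f(y) = C1*exp(y*(16/(9*sqrt(345) + 179)^(1/3) + (9*sqrt(345) + 179)^(1/3) + 8)/18)*sin(sqrt(3)*y*(-(9*sqrt(345) + 179)^(1/3) + 16/(9*sqrt(345) + 179)^(1/3))/18) + C2*exp(y*(16/(9*sqrt(345) + 179)^(1/3) + (9*sqrt(345) + 179)^(1/3) + 8)/18)*cos(sqrt(3)*y*(-(9*sqrt(345) + 179)^(1/3) + 16/(9*sqrt(345) + 179)^(1/3))/18) + C3*exp(y*(-(9*sqrt(345) + 179)^(1/3) - 16/(9*sqrt(345) + 179)^(1/3) + 4)/9) + y/2 + 1


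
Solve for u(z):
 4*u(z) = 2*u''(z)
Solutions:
 u(z) = C1*exp(-sqrt(2)*z) + C2*exp(sqrt(2)*z)


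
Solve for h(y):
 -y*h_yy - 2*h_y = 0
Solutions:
 h(y) = C1 + C2/y


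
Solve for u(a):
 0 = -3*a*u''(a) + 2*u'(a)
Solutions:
 u(a) = C1 + C2*a^(5/3)


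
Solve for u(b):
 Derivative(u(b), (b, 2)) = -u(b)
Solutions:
 u(b) = C1*sin(b) + C2*cos(b)


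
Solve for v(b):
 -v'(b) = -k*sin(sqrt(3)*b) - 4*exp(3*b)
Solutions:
 v(b) = C1 - sqrt(3)*k*cos(sqrt(3)*b)/3 + 4*exp(3*b)/3


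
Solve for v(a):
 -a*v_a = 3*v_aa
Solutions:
 v(a) = C1 + C2*erf(sqrt(6)*a/6)


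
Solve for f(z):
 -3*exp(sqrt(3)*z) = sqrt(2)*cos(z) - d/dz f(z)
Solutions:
 f(z) = C1 + sqrt(3)*exp(sqrt(3)*z) + sqrt(2)*sin(z)


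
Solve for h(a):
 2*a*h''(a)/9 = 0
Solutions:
 h(a) = C1 + C2*a


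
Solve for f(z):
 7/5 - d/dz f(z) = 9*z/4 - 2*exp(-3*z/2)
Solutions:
 f(z) = C1 - 9*z^2/8 + 7*z/5 - 4*exp(-3*z/2)/3


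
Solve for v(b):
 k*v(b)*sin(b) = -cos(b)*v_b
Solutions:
 v(b) = C1*exp(k*log(cos(b)))


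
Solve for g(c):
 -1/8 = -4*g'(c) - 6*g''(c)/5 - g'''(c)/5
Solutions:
 g(c) = C1 + c/32 + (C2*sin(sqrt(11)*c) + C3*cos(sqrt(11)*c))*exp(-3*c)


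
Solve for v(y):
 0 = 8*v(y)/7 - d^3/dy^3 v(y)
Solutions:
 v(y) = C3*exp(2*7^(2/3)*y/7) + (C1*sin(sqrt(3)*7^(2/3)*y/7) + C2*cos(sqrt(3)*7^(2/3)*y/7))*exp(-7^(2/3)*y/7)


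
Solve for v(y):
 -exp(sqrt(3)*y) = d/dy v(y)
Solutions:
 v(y) = C1 - sqrt(3)*exp(sqrt(3)*y)/3


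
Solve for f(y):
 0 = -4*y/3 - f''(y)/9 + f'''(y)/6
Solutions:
 f(y) = C1 + C2*y + C3*exp(2*y/3) - 2*y^3 - 9*y^2


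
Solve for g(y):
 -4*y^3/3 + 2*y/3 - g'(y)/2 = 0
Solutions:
 g(y) = C1 - 2*y^4/3 + 2*y^2/3


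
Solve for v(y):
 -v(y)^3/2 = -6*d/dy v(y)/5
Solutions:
 v(y) = -sqrt(6)*sqrt(-1/(C1 + 5*y))
 v(y) = sqrt(6)*sqrt(-1/(C1 + 5*y))


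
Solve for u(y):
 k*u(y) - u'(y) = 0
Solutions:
 u(y) = C1*exp(k*y)


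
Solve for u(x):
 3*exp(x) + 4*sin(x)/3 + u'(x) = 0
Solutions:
 u(x) = C1 - 3*exp(x) + 4*cos(x)/3


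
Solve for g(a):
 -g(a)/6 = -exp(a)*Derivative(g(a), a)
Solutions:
 g(a) = C1*exp(-exp(-a)/6)


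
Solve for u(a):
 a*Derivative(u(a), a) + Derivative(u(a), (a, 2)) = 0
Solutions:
 u(a) = C1 + C2*erf(sqrt(2)*a/2)


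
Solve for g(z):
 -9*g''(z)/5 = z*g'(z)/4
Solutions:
 g(z) = C1 + C2*erf(sqrt(10)*z/12)


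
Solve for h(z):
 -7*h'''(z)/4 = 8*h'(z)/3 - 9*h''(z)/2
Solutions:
 h(z) = C1 + C2*exp(z*(27 - sqrt(57))/21) + C3*exp(z*(sqrt(57) + 27)/21)


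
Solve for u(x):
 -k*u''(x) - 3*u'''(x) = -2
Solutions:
 u(x) = C1 + C2*x + C3*exp(-k*x/3) + x^2/k


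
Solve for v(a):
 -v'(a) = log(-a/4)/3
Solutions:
 v(a) = C1 - a*log(-a)/3 + a*(1 + 2*log(2))/3


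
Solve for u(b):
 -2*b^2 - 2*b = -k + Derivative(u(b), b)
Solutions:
 u(b) = C1 - 2*b^3/3 - b^2 + b*k


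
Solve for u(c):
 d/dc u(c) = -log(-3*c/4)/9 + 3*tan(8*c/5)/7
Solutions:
 u(c) = C1 - c*log(-c)/9 - c*log(3)/9 + c/9 + 2*c*log(2)/9 - 15*log(cos(8*c/5))/56


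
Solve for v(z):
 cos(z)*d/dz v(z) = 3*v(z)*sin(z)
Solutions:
 v(z) = C1/cos(z)^3


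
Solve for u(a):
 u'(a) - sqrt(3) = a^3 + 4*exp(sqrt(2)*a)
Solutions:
 u(a) = C1 + a^4/4 + sqrt(3)*a + 2*sqrt(2)*exp(sqrt(2)*a)


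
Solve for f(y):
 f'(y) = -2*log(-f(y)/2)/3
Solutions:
 3*Integral(1/(log(-_y) - log(2)), (_y, f(y)))/2 = C1 - y


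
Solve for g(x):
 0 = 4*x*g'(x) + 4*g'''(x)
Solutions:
 g(x) = C1 + Integral(C2*airyai(-x) + C3*airybi(-x), x)


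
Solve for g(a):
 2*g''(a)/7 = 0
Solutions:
 g(a) = C1 + C2*a


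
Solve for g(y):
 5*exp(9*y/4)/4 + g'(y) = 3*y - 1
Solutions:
 g(y) = C1 + 3*y^2/2 - y - 5*exp(9*y/4)/9


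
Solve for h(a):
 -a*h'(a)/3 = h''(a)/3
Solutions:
 h(a) = C1 + C2*erf(sqrt(2)*a/2)


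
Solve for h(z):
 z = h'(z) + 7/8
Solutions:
 h(z) = C1 + z^2/2 - 7*z/8


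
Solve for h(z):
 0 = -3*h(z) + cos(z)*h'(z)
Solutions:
 h(z) = C1*(sin(z) + 1)^(3/2)/(sin(z) - 1)^(3/2)


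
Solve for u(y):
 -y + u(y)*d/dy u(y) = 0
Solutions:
 u(y) = -sqrt(C1 + y^2)
 u(y) = sqrt(C1 + y^2)


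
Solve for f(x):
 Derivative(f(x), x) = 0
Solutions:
 f(x) = C1


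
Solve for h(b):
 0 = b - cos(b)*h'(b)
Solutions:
 h(b) = C1 + Integral(b/cos(b), b)


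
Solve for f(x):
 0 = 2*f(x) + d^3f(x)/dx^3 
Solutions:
 f(x) = C3*exp(-2^(1/3)*x) + (C1*sin(2^(1/3)*sqrt(3)*x/2) + C2*cos(2^(1/3)*sqrt(3)*x/2))*exp(2^(1/3)*x/2)


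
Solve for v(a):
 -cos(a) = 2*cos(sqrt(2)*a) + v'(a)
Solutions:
 v(a) = C1 - sin(a) - sqrt(2)*sin(sqrt(2)*a)


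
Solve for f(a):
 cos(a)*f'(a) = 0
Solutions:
 f(a) = C1


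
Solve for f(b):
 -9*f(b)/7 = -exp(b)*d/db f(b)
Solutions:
 f(b) = C1*exp(-9*exp(-b)/7)


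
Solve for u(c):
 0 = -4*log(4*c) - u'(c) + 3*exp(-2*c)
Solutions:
 u(c) = C1 - 4*c*log(c) + 4*c*(1 - 2*log(2)) - 3*exp(-2*c)/2


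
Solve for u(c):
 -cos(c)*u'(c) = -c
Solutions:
 u(c) = C1 + Integral(c/cos(c), c)


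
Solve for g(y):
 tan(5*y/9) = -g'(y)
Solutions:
 g(y) = C1 + 9*log(cos(5*y/9))/5


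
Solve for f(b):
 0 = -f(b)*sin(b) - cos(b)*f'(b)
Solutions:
 f(b) = C1*cos(b)


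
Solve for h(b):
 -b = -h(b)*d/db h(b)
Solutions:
 h(b) = -sqrt(C1 + b^2)
 h(b) = sqrt(C1 + b^2)


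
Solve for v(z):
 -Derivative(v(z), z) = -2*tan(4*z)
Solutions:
 v(z) = C1 - log(cos(4*z))/2


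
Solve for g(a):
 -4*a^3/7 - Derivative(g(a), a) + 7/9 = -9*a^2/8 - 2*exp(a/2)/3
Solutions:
 g(a) = C1 - a^4/7 + 3*a^3/8 + 7*a/9 + 4*exp(a/2)/3


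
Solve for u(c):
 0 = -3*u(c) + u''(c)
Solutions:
 u(c) = C1*exp(-sqrt(3)*c) + C2*exp(sqrt(3)*c)


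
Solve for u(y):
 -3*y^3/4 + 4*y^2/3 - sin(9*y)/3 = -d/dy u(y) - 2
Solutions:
 u(y) = C1 + 3*y^4/16 - 4*y^3/9 - 2*y - cos(9*y)/27


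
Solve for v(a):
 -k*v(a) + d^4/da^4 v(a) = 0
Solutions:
 v(a) = C1*exp(-a*k^(1/4)) + C2*exp(a*k^(1/4)) + C3*exp(-I*a*k^(1/4)) + C4*exp(I*a*k^(1/4))


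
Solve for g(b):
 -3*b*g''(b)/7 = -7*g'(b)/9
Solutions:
 g(b) = C1 + C2*b^(76/27)


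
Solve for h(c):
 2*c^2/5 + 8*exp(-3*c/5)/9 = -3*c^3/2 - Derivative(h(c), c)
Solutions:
 h(c) = C1 - 3*c^4/8 - 2*c^3/15 + 40*exp(-3*c/5)/27


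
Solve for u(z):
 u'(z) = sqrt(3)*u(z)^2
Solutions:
 u(z) = -1/(C1 + sqrt(3)*z)


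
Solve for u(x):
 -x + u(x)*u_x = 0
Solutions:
 u(x) = -sqrt(C1 + x^2)
 u(x) = sqrt(C1 + x^2)


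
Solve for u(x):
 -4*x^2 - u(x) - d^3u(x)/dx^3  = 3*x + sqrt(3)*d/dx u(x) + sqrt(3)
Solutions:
 u(x) = C1*exp(x*(-2*2^(1/3)*3^(5/6)/(3 + sqrt(4*sqrt(3) + 9))^(1/3) + 6^(2/3)*(3 + sqrt(4*sqrt(3) + 9))^(1/3))/12)*sin(x*(2*6^(1/3)/(3 + sqrt(4*sqrt(3) + 9))^(1/3) + 2^(2/3)*3^(1/6)*(3 + sqrt(4*sqrt(3) + 9))^(1/3))/4) + C2*exp(x*(-2*2^(1/3)*3^(5/6)/(3 + sqrt(4*sqrt(3) + 9))^(1/3) + 6^(2/3)*(3 + sqrt(4*sqrt(3) + 9))^(1/3))/12)*cos(x*(2*6^(1/3)/(3 + sqrt(4*sqrt(3) + 9))^(1/3) + 2^(2/3)*3^(1/6)*(3 + sqrt(4*sqrt(3) + 9))^(1/3))/4) + C3*exp(-x*(-2*2^(1/3)*3^(5/6)/(3 + sqrt(4*sqrt(3) + 9))^(1/3) + 6^(2/3)*(3 + sqrt(4*sqrt(3) + 9))^(1/3))/6) - 4*x^2 - 3*x + 8*sqrt(3)*x - 24 + 2*sqrt(3)


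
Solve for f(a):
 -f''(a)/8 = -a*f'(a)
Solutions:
 f(a) = C1 + C2*erfi(2*a)


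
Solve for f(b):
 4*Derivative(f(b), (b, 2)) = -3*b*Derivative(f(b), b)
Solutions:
 f(b) = C1 + C2*erf(sqrt(6)*b/4)


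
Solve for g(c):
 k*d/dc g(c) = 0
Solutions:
 g(c) = C1


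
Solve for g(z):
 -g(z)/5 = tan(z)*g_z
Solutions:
 g(z) = C1/sin(z)^(1/5)


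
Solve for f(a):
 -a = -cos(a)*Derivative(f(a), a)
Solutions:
 f(a) = C1 + Integral(a/cos(a), a)


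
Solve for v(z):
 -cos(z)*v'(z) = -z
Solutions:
 v(z) = C1 + Integral(z/cos(z), z)


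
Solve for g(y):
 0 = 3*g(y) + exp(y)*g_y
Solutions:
 g(y) = C1*exp(3*exp(-y))


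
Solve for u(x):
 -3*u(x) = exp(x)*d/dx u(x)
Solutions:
 u(x) = C1*exp(3*exp(-x))


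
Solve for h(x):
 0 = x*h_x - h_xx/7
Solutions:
 h(x) = C1 + C2*erfi(sqrt(14)*x/2)


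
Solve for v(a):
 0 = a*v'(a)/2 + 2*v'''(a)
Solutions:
 v(a) = C1 + Integral(C2*airyai(-2^(1/3)*a/2) + C3*airybi(-2^(1/3)*a/2), a)


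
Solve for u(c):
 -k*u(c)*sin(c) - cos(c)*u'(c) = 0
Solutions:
 u(c) = C1*exp(k*log(cos(c)))


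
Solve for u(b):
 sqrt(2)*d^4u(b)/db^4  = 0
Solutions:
 u(b) = C1 + C2*b + C3*b^2 + C4*b^3


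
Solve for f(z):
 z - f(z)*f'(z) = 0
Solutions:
 f(z) = -sqrt(C1 + z^2)
 f(z) = sqrt(C1 + z^2)


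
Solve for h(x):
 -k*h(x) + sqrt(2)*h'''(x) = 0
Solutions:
 h(x) = C1*exp(2^(5/6)*k^(1/3)*x/2) + C2*exp(2^(5/6)*k^(1/3)*x*(-1 + sqrt(3)*I)/4) + C3*exp(-2^(5/6)*k^(1/3)*x*(1 + sqrt(3)*I)/4)


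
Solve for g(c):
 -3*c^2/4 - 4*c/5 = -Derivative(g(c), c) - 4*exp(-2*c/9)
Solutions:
 g(c) = C1 + c^3/4 + 2*c^2/5 + 18*exp(-2*c/9)


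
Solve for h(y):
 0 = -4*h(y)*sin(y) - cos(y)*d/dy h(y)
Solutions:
 h(y) = C1*cos(y)^4


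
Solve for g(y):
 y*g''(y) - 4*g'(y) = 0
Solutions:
 g(y) = C1 + C2*y^5


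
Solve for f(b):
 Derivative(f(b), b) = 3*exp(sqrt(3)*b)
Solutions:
 f(b) = C1 + sqrt(3)*exp(sqrt(3)*b)


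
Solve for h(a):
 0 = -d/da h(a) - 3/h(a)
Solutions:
 h(a) = -sqrt(C1 - 6*a)
 h(a) = sqrt(C1 - 6*a)


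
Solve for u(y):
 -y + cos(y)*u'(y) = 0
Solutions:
 u(y) = C1 + Integral(y/cos(y), y)


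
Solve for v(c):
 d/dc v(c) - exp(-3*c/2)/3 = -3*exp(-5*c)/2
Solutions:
 v(c) = C1 + 3*exp(-5*c)/10 - 2*exp(-3*c/2)/9


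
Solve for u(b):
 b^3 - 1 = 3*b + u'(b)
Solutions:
 u(b) = C1 + b^4/4 - 3*b^2/2 - b


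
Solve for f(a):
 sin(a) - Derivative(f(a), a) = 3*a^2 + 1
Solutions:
 f(a) = C1 - a^3 - a - cos(a)


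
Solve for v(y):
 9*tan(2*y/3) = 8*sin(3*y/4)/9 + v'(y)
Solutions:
 v(y) = C1 - 27*log(cos(2*y/3))/2 + 32*cos(3*y/4)/27


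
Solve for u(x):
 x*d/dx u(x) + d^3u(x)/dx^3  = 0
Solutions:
 u(x) = C1 + Integral(C2*airyai(-x) + C3*airybi(-x), x)


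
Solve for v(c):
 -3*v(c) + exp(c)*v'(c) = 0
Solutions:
 v(c) = C1*exp(-3*exp(-c))


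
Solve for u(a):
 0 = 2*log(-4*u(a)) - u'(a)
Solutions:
 -Integral(1/(log(-_y) + 2*log(2)), (_y, u(a)))/2 = C1 - a


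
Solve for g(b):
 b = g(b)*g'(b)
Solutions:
 g(b) = -sqrt(C1 + b^2)
 g(b) = sqrt(C1 + b^2)


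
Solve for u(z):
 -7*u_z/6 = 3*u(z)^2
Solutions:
 u(z) = 7/(C1 + 18*z)


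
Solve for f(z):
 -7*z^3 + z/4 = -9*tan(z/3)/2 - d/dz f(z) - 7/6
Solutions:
 f(z) = C1 + 7*z^4/4 - z^2/8 - 7*z/6 + 27*log(cos(z/3))/2


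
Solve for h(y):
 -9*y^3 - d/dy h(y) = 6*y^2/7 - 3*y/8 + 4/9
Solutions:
 h(y) = C1 - 9*y^4/4 - 2*y^3/7 + 3*y^2/16 - 4*y/9


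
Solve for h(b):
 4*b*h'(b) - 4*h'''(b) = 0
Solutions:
 h(b) = C1 + Integral(C2*airyai(b) + C3*airybi(b), b)


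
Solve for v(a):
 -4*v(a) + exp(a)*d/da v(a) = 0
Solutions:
 v(a) = C1*exp(-4*exp(-a))


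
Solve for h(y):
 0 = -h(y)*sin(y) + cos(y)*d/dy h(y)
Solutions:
 h(y) = C1/cos(y)


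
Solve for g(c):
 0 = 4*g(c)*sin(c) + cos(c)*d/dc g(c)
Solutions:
 g(c) = C1*cos(c)^4


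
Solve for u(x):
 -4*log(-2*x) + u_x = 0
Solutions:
 u(x) = C1 + 4*x*log(-x) + 4*x*(-1 + log(2))


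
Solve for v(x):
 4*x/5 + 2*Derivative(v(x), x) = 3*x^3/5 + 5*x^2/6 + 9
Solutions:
 v(x) = C1 + 3*x^4/40 + 5*x^3/36 - x^2/5 + 9*x/2


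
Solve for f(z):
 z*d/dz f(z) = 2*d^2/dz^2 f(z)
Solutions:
 f(z) = C1 + C2*erfi(z/2)


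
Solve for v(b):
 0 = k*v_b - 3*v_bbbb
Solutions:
 v(b) = C1 + C2*exp(3^(2/3)*b*k^(1/3)/3) + C3*exp(b*k^(1/3)*(-3^(2/3) + 3*3^(1/6)*I)/6) + C4*exp(-b*k^(1/3)*(3^(2/3) + 3*3^(1/6)*I)/6)


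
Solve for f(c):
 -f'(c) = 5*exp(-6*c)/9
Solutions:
 f(c) = C1 + 5*exp(-6*c)/54


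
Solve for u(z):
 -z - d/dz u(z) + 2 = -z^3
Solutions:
 u(z) = C1 + z^4/4 - z^2/2 + 2*z


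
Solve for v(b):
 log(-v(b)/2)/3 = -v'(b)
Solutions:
 3*Integral(1/(log(-_y) - log(2)), (_y, v(b))) = C1 - b


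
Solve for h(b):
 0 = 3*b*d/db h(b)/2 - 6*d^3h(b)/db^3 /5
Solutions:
 h(b) = C1 + Integral(C2*airyai(10^(1/3)*b/2) + C3*airybi(10^(1/3)*b/2), b)


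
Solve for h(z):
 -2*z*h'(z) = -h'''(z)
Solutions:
 h(z) = C1 + Integral(C2*airyai(2^(1/3)*z) + C3*airybi(2^(1/3)*z), z)


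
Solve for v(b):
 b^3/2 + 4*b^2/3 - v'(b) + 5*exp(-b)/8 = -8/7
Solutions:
 v(b) = C1 + b^4/8 + 4*b^3/9 + 8*b/7 - 5*exp(-b)/8


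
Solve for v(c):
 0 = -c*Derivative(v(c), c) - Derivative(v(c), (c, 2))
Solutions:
 v(c) = C1 + C2*erf(sqrt(2)*c/2)


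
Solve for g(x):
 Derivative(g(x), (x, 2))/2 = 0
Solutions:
 g(x) = C1 + C2*x


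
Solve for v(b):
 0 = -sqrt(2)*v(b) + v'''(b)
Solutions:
 v(b) = C3*exp(2^(1/6)*b) + (C1*sin(2^(1/6)*sqrt(3)*b/2) + C2*cos(2^(1/6)*sqrt(3)*b/2))*exp(-2^(1/6)*b/2)


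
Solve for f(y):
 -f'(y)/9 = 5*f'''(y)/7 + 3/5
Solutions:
 f(y) = C1 + C2*sin(sqrt(35)*y/15) + C3*cos(sqrt(35)*y/15) - 27*y/5


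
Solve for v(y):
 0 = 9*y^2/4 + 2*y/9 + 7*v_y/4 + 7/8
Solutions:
 v(y) = C1 - 3*y^3/7 - 4*y^2/63 - y/2


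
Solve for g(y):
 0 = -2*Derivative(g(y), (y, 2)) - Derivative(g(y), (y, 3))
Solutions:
 g(y) = C1 + C2*y + C3*exp(-2*y)


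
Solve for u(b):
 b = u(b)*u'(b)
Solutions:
 u(b) = -sqrt(C1 + b^2)
 u(b) = sqrt(C1 + b^2)


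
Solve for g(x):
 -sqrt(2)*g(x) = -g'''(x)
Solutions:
 g(x) = C3*exp(2^(1/6)*x) + (C1*sin(2^(1/6)*sqrt(3)*x/2) + C2*cos(2^(1/6)*sqrt(3)*x/2))*exp(-2^(1/6)*x/2)


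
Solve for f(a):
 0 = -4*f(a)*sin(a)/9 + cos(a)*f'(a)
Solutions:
 f(a) = C1/cos(a)^(4/9)


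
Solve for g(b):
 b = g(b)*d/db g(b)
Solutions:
 g(b) = -sqrt(C1 + b^2)
 g(b) = sqrt(C1 + b^2)


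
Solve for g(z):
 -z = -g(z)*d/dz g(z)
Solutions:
 g(z) = -sqrt(C1 + z^2)
 g(z) = sqrt(C1 + z^2)


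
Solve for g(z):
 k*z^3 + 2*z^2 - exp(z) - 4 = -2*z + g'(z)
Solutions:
 g(z) = C1 + k*z^4/4 + 2*z^3/3 + z^2 - 4*z - exp(z)


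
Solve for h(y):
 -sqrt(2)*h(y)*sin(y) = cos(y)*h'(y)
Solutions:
 h(y) = C1*cos(y)^(sqrt(2))


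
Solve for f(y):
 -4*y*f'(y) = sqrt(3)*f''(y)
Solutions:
 f(y) = C1 + C2*erf(sqrt(2)*3^(3/4)*y/3)


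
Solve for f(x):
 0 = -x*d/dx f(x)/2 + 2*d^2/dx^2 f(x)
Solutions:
 f(x) = C1 + C2*erfi(sqrt(2)*x/4)


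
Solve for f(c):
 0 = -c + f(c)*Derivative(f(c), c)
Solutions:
 f(c) = -sqrt(C1 + c^2)
 f(c) = sqrt(C1 + c^2)


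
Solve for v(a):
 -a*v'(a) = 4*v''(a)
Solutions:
 v(a) = C1 + C2*erf(sqrt(2)*a/4)


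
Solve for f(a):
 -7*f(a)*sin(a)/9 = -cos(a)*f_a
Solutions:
 f(a) = C1/cos(a)^(7/9)


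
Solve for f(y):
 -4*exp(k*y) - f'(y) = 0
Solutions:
 f(y) = C1 - 4*exp(k*y)/k


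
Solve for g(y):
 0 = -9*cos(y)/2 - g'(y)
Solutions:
 g(y) = C1 - 9*sin(y)/2


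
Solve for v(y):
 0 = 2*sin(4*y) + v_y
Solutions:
 v(y) = C1 + cos(4*y)/2


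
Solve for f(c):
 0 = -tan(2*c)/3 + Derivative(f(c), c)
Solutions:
 f(c) = C1 - log(cos(2*c))/6


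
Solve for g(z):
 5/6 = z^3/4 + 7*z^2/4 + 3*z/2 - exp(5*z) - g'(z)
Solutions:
 g(z) = C1 + z^4/16 + 7*z^3/12 + 3*z^2/4 - 5*z/6 - exp(5*z)/5


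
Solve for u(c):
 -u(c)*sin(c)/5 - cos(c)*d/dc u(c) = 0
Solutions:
 u(c) = C1*cos(c)^(1/5)


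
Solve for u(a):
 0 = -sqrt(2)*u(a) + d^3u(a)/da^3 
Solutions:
 u(a) = C3*exp(2^(1/6)*a) + (C1*sin(2^(1/6)*sqrt(3)*a/2) + C2*cos(2^(1/6)*sqrt(3)*a/2))*exp(-2^(1/6)*a/2)


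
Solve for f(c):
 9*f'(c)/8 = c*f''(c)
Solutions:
 f(c) = C1 + C2*c^(17/8)


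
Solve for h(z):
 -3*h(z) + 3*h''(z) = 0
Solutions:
 h(z) = C1*exp(-z) + C2*exp(z)


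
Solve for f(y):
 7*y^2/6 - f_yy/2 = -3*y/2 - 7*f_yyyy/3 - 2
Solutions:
 f(y) = C1 + C2*y + C3*exp(-sqrt(42)*y/14) + C4*exp(sqrt(42)*y/14) + 7*y^4/36 + y^3/2 + 116*y^2/9


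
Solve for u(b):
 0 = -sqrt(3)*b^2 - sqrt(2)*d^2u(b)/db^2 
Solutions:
 u(b) = C1 + C2*b - sqrt(6)*b^4/24


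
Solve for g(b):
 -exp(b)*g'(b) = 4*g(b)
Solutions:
 g(b) = C1*exp(4*exp(-b))


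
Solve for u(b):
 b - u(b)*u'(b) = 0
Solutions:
 u(b) = -sqrt(C1 + b^2)
 u(b) = sqrt(C1 + b^2)


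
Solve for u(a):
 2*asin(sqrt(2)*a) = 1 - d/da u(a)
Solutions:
 u(a) = C1 - 2*a*asin(sqrt(2)*a) + a - sqrt(2)*sqrt(1 - 2*a^2)


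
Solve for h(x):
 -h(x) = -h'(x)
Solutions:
 h(x) = C1*exp(x)


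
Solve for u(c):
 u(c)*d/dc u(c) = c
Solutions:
 u(c) = -sqrt(C1 + c^2)
 u(c) = sqrt(C1 + c^2)


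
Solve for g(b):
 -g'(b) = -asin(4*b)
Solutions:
 g(b) = C1 + b*asin(4*b) + sqrt(1 - 16*b^2)/4


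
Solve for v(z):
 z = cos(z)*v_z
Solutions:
 v(z) = C1 + Integral(z/cos(z), z)


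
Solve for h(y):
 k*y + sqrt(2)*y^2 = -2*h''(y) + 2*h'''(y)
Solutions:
 h(y) = C1 + C2*y + C3*exp(y) - sqrt(2)*y^4/24 + y^3*(-k - 2*sqrt(2))/12 + y^2*(-k - 2*sqrt(2))/4


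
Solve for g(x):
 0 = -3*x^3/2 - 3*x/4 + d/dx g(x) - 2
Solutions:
 g(x) = C1 + 3*x^4/8 + 3*x^2/8 + 2*x


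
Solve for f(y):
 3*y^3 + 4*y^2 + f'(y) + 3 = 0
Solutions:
 f(y) = C1 - 3*y^4/4 - 4*y^3/3 - 3*y


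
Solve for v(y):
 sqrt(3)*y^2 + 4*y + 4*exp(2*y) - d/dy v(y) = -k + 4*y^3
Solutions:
 v(y) = C1 + k*y - y^4 + sqrt(3)*y^3/3 + 2*y^2 + 2*exp(2*y)


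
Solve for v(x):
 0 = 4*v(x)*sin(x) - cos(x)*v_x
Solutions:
 v(x) = C1/cos(x)^4


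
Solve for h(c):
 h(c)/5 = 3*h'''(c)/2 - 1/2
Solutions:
 h(c) = C3*exp(15^(2/3)*2^(1/3)*c/15) + (C1*sin(2^(1/3)*3^(1/6)*5^(2/3)*c/10) + C2*cos(2^(1/3)*3^(1/6)*5^(2/3)*c/10))*exp(-15^(2/3)*2^(1/3)*c/30) - 5/2


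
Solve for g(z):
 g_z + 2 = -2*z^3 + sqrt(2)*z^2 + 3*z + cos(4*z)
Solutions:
 g(z) = C1 - z^4/2 + sqrt(2)*z^3/3 + 3*z^2/2 - 2*z + sin(4*z)/4


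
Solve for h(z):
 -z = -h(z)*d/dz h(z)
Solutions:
 h(z) = -sqrt(C1 + z^2)
 h(z) = sqrt(C1 + z^2)


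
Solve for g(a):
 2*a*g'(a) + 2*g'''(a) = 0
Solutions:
 g(a) = C1 + Integral(C2*airyai(-a) + C3*airybi(-a), a)


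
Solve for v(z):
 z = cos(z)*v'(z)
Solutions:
 v(z) = C1 + Integral(z/cos(z), z)


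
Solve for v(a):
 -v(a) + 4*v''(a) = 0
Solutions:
 v(a) = C1*exp(-a/2) + C2*exp(a/2)


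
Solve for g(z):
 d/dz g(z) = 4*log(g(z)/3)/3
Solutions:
 3*Integral(1/(-log(_y) + log(3)), (_y, g(z)))/4 = C1 - z


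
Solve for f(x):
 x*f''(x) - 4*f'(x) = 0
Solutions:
 f(x) = C1 + C2*x^5


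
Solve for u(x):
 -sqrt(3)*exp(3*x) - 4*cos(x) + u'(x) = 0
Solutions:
 u(x) = C1 + sqrt(3)*exp(3*x)/3 + 4*sin(x)


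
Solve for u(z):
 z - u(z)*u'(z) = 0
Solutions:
 u(z) = -sqrt(C1 + z^2)
 u(z) = sqrt(C1 + z^2)


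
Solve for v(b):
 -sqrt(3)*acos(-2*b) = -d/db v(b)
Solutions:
 v(b) = C1 + sqrt(3)*(b*acos(-2*b) + sqrt(1 - 4*b^2)/2)


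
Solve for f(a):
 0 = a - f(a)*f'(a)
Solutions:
 f(a) = -sqrt(C1 + a^2)
 f(a) = sqrt(C1 + a^2)


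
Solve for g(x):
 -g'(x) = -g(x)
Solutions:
 g(x) = C1*exp(x)


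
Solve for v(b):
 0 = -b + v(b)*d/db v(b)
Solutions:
 v(b) = -sqrt(C1 + b^2)
 v(b) = sqrt(C1 + b^2)


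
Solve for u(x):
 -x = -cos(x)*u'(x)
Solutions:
 u(x) = C1 + Integral(x/cos(x), x)


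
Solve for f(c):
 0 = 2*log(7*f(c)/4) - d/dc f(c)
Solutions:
 Integral(1/(-log(_y) - log(7) + 2*log(2)), (_y, f(c)))/2 = C1 - c


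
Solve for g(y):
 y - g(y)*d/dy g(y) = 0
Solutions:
 g(y) = -sqrt(C1 + y^2)
 g(y) = sqrt(C1 + y^2)


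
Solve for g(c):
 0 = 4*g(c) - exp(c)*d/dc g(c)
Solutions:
 g(c) = C1*exp(-4*exp(-c))


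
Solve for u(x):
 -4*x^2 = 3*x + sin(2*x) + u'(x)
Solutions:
 u(x) = C1 - 4*x^3/3 - 3*x^2/2 + cos(2*x)/2


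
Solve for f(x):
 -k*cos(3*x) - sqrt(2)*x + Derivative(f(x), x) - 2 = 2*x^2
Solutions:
 f(x) = C1 + k*sin(3*x)/3 + 2*x^3/3 + sqrt(2)*x^2/2 + 2*x


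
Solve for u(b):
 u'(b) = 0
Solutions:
 u(b) = C1


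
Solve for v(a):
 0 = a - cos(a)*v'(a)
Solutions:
 v(a) = C1 + Integral(a/cos(a), a)


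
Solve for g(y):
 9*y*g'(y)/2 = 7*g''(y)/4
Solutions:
 g(y) = C1 + C2*erfi(3*sqrt(7)*y/7)


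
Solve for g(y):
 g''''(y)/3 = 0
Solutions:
 g(y) = C1 + C2*y + C3*y^2 + C4*y^3


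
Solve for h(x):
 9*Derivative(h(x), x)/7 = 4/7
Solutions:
 h(x) = C1 + 4*x/9


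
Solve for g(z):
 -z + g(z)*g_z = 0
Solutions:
 g(z) = -sqrt(C1 + z^2)
 g(z) = sqrt(C1 + z^2)


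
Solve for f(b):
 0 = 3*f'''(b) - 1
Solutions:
 f(b) = C1 + C2*b + C3*b^2 + b^3/18


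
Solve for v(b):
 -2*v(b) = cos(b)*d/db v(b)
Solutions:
 v(b) = C1*(sin(b) - 1)/(sin(b) + 1)


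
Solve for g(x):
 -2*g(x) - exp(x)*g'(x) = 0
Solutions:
 g(x) = C1*exp(2*exp(-x))


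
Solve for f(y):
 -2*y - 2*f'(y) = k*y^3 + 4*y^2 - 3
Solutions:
 f(y) = C1 - k*y^4/8 - 2*y^3/3 - y^2/2 + 3*y/2


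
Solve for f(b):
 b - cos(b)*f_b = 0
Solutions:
 f(b) = C1 + Integral(b/cos(b), b)


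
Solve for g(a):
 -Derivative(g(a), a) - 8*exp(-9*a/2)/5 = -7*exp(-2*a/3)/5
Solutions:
 g(a) = C1 + 16*exp(-9*a/2)/45 - 21*exp(-2*a/3)/10


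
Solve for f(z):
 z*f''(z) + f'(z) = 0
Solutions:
 f(z) = C1 + C2*log(z)


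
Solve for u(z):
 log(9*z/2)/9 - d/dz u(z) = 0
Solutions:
 u(z) = C1 + z*log(z)/9 - z/9 - z*log(2)/9 + 2*z*log(3)/9


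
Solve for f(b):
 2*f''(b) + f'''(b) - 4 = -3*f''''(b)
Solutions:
 f(b) = C1 + C2*b + b^2 + (C3*sin(sqrt(23)*b/6) + C4*cos(sqrt(23)*b/6))*exp(-b/6)


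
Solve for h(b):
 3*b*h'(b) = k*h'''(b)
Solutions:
 h(b) = C1 + Integral(C2*airyai(3^(1/3)*b*(1/k)^(1/3)) + C3*airybi(3^(1/3)*b*(1/k)^(1/3)), b)


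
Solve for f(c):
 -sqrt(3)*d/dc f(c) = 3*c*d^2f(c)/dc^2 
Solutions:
 f(c) = C1 + C2*c^(1 - sqrt(3)/3)


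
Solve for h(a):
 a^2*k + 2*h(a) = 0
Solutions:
 h(a) = -a^2*k/2


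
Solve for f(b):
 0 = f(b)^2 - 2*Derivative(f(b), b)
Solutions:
 f(b) = -2/(C1 + b)


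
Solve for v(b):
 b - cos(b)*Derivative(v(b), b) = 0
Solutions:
 v(b) = C1 + Integral(b/cos(b), b)


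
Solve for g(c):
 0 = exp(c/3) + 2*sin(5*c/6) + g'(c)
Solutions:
 g(c) = C1 - 3*exp(c/3) + 12*cos(5*c/6)/5


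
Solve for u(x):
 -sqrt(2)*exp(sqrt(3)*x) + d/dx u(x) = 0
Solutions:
 u(x) = C1 + sqrt(6)*exp(sqrt(3)*x)/3


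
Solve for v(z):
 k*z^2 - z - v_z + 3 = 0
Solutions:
 v(z) = C1 + k*z^3/3 - z^2/2 + 3*z


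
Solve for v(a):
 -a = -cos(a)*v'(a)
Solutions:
 v(a) = C1 + Integral(a/cos(a), a)


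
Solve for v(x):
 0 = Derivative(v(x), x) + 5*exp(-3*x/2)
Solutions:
 v(x) = C1 + 10*exp(-3*x/2)/3


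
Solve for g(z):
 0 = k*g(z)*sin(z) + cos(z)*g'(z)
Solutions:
 g(z) = C1*exp(k*log(cos(z)))


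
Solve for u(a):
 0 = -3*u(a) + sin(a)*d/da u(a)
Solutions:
 u(a) = C1*(cos(a) - 1)^(3/2)/(cos(a) + 1)^(3/2)


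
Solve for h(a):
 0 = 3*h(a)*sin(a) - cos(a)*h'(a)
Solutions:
 h(a) = C1/cos(a)^3


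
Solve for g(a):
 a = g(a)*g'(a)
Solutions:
 g(a) = -sqrt(C1 + a^2)
 g(a) = sqrt(C1 + a^2)


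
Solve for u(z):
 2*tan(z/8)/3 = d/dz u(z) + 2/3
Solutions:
 u(z) = C1 - 2*z/3 - 16*log(cos(z/8))/3


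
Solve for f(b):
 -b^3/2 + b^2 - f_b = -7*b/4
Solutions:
 f(b) = C1 - b^4/8 + b^3/3 + 7*b^2/8


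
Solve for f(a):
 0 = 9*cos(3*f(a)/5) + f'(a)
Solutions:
 9*a - 5*log(sin(3*f(a)/5) - 1)/6 + 5*log(sin(3*f(a)/5) + 1)/6 = C1


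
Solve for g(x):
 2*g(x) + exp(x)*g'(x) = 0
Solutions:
 g(x) = C1*exp(2*exp(-x))


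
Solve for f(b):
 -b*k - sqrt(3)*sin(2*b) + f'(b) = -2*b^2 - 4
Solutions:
 f(b) = C1 - 2*b^3/3 + b^2*k/2 - 4*b - sqrt(3)*cos(2*b)/2


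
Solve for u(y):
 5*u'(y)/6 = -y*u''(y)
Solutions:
 u(y) = C1 + C2*y^(1/6)


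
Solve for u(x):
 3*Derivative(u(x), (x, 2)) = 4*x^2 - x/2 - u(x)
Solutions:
 u(x) = C1*sin(sqrt(3)*x/3) + C2*cos(sqrt(3)*x/3) + 4*x^2 - x/2 - 24


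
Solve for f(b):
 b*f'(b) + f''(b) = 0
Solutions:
 f(b) = C1 + C2*erf(sqrt(2)*b/2)


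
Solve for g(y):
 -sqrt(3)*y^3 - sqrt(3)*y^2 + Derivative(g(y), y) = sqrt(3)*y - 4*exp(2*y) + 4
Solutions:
 g(y) = C1 + sqrt(3)*y^4/4 + sqrt(3)*y^3/3 + sqrt(3)*y^2/2 + 4*y - 2*exp(2*y)


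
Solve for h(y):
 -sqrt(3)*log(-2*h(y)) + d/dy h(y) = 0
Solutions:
 -sqrt(3)*Integral(1/(log(-_y) + log(2)), (_y, h(y)))/3 = C1 - y


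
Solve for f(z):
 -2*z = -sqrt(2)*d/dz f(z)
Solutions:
 f(z) = C1 + sqrt(2)*z^2/2


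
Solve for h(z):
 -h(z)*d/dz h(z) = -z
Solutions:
 h(z) = -sqrt(C1 + z^2)
 h(z) = sqrt(C1 + z^2)


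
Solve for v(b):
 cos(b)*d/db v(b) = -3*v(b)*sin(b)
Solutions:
 v(b) = C1*cos(b)^3


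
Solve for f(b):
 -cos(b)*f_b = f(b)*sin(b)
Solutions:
 f(b) = C1*cos(b)


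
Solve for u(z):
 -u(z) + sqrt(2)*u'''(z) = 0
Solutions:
 u(z) = C3*exp(2^(5/6)*z/2) + (C1*sin(2^(5/6)*sqrt(3)*z/4) + C2*cos(2^(5/6)*sqrt(3)*z/4))*exp(-2^(5/6)*z/4)


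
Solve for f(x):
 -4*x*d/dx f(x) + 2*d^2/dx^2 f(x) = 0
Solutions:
 f(x) = C1 + C2*erfi(x)


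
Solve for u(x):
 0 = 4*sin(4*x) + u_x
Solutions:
 u(x) = C1 + cos(4*x)


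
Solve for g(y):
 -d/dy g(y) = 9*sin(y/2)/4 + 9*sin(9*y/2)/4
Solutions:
 g(y) = C1 + 9*cos(y/2)/2 + cos(9*y/2)/2


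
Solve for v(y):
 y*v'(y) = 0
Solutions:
 v(y) = C1


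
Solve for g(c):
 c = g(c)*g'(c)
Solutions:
 g(c) = -sqrt(C1 + c^2)
 g(c) = sqrt(C1 + c^2)


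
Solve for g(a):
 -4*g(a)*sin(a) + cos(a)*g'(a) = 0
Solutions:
 g(a) = C1/cos(a)^4


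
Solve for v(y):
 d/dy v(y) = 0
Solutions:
 v(y) = C1


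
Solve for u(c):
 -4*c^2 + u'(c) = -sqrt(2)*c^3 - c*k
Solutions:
 u(c) = C1 - sqrt(2)*c^4/4 + 4*c^3/3 - c^2*k/2


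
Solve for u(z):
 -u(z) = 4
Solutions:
 u(z) = -4


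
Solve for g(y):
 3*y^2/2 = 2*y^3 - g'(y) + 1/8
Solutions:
 g(y) = C1 + y^4/2 - y^3/2 + y/8


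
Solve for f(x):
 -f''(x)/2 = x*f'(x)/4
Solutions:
 f(x) = C1 + C2*erf(x/2)


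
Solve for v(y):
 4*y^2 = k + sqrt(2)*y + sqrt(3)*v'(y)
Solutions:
 v(y) = C1 - sqrt(3)*k*y/3 + 4*sqrt(3)*y^3/9 - sqrt(6)*y^2/6


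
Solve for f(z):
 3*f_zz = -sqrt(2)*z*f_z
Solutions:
 f(z) = C1 + C2*erf(2^(3/4)*sqrt(3)*z/6)


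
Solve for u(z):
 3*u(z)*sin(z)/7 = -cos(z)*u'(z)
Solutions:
 u(z) = C1*cos(z)^(3/7)


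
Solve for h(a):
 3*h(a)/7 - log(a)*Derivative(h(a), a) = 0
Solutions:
 h(a) = C1*exp(3*li(a)/7)


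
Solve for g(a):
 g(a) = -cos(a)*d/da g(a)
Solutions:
 g(a) = C1*sqrt(sin(a) - 1)/sqrt(sin(a) + 1)


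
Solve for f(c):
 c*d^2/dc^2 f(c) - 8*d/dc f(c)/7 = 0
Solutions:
 f(c) = C1 + C2*c^(15/7)


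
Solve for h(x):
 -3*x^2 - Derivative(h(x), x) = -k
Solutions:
 h(x) = C1 + k*x - x^3


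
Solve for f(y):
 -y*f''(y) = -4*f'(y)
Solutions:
 f(y) = C1 + C2*y^5


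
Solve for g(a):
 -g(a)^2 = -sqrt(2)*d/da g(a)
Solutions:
 g(a) = -2/(C1 + sqrt(2)*a)


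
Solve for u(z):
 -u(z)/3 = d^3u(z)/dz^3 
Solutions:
 u(z) = C3*exp(-3^(2/3)*z/3) + (C1*sin(3^(1/6)*z/2) + C2*cos(3^(1/6)*z/2))*exp(3^(2/3)*z/6)


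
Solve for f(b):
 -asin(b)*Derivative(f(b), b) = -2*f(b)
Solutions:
 f(b) = C1*exp(2*Integral(1/asin(b), b))


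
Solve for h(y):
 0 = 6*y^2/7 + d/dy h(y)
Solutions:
 h(y) = C1 - 2*y^3/7


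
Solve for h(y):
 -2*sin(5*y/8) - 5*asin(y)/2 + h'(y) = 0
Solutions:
 h(y) = C1 + 5*y*asin(y)/2 + 5*sqrt(1 - y^2)/2 - 16*cos(5*y/8)/5


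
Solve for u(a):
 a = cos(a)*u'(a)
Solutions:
 u(a) = C1 + Integral(a/cos(a), a)


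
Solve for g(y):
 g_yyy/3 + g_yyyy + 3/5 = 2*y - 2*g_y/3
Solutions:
 g(y) = C1 + C4*exp(-y) + 3*y^2/2 - 9*y/10 + (C2*sin(sqrt(5)*y/3) + C3*cos(sqrt(5)*y/3))*exp(y/3)


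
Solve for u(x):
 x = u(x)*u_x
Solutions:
 u(x) = -sqrt(C1 + x^2)
 u(x) = sqrt(C1 + x^2)


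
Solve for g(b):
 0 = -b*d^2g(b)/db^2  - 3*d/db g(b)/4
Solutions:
 g(b) = C1 + C2*b^(1/4)


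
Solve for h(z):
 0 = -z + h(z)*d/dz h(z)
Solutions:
 h(z) = -sqrt(C1 + z^2)
 h(z) = sqrt(C1 + z^2)


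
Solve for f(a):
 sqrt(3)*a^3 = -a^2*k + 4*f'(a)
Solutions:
 f(a) = C1 + sqrt(3)*a^4/16 + a^3*k/12


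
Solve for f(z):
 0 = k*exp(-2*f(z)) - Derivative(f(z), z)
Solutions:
 f(z) = log(-sqrt(C1 + 2*k*z))
 f(z) = log(C1 + 2*k*z)/2


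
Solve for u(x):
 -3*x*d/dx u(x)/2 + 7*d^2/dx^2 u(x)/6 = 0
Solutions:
 u(x) = C1 + C2*erfi(3*sqrt(14)*x/14)


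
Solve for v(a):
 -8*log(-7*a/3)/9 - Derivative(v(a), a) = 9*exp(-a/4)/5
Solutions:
 v(a) = C1 - 8*a*log(-a)/9 + 8*a*(-log(7) + 1 + log(3))/9 + 36*exp(-a/4)/5


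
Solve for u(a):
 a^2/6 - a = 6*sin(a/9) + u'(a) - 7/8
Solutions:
 u(a) = C1 + a^3/18 - a^2/2 + 7*a/8 + 54*cos(a/9)


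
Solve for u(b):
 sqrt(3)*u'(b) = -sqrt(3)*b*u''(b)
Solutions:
 u(b) = C1 + C2*log(b)


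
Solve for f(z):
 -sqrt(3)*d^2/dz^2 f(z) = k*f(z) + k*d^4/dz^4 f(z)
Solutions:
 f(z) = C1*exp(-sqrt(2)*z*sqrt((-sqrt(3 - 4*k^2) - sqrt(3))/k)/2) + C2*exp(sqrt(2)*z*sqrt((-sqrt(3 - 4*k^2) - sqrt(3))/k)/2) + C3*exp(-sqrt(2)*z*sqrt((sqrt(3 - 4*k^2) - sqrt(3))/k)/2) + C4*exp(sqrt(2)*z*sqrt((sqrt(3 - 4*k^2) - sqrt(3))/k)/2)


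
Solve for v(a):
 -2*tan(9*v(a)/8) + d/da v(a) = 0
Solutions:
 v(a) = -8*asin(C1*exp(9*a/4))/9 + 8*pi/9
 v(a) = 8*asin(C1*exp(9*a/4))/9


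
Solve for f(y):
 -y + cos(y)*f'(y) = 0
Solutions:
 f(y) = C1 + Integral(y/cos(y), y)


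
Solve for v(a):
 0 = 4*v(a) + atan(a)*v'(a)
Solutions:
 v(a) = C1*exp(-4*Integral(1/atan(a), a))


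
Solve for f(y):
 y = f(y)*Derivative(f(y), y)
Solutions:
 f(y) = -sqrt(C1 + y^2)
 f(y) = sqrt(C1 + y^2)


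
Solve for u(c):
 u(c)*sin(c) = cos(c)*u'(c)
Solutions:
 u(c) = C1/cos(c)


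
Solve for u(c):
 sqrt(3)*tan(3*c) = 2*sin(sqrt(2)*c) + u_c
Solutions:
 u(c) = C1 - sqrt(3)*log(cos(3*c))/3 + sqrt(2)*cos(sqrt(2)*c)


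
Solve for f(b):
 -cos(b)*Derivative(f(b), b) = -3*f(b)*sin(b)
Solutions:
 f(b) = C1/cos(b)^3


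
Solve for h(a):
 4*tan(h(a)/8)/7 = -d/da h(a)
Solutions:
 h(a) = -8*asin(C1*exp(-a/14)) + 8*pi
 h(a) = 8*asin(C1*exp(-a/14))


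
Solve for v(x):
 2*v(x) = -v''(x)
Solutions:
 v(x) = C1*sin(sqrt(2)*x) + C2*cos(sqrt(2)*x)


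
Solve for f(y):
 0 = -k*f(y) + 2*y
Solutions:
 f(y) = 2*y/k


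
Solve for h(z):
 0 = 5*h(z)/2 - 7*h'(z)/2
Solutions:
 h(z) = C1*exp(5*z/7)


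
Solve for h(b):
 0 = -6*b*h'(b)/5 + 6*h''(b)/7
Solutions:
 h(b) = C1 + C2*erfi(sqrt(70)*b/10)


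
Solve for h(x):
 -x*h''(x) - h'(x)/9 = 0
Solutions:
 h(x) = C1 + C2*x^(8/9)


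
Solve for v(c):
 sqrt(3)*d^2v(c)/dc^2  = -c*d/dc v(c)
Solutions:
 v(c) = C1 + C2*erf(sqrt(2)*3^(3/4)*c/6)


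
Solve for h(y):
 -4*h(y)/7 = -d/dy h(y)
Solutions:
 h(y) = C1*exp(4*y/7)
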